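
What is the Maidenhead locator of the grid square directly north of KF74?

Latitude square 4; +1 → 5.
The longitude characters are unchanged.

KF75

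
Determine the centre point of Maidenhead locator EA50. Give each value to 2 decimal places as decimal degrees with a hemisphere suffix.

89.50° S, 89.00° W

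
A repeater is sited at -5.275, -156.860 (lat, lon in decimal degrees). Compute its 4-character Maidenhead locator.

BI14

Offset from 180°W / 90°S: lon 23.14°, lat 84.72°.
Field (20°×10°, letters A–R): lon ⌊23.14/20⌋ = 1 → B; lat ⌊84.72/10⌋ = 8 → I.
Square (2°×1°, digits 0–9): lon ⌊3.14/2⌋ = 1; lat ⌊4.72/1⌋ = 4.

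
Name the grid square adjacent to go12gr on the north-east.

Longitude subsquare g = 6; +1 → 7 = h.
Latitude subsquare r = 17; +1 → 18 = s.

GO12hs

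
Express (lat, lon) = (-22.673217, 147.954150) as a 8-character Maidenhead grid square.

Add 180° to longitude and 90° to latitude: 327.95415, 67.32678.
Field (20°×10°, letters A–R): 327.95415/20 → 16 → Q, 67.32678/10 → 6 → G; chars QG.
Square (2°×1°, digits 0–9): 7.95415/2 → 3, 7.32678/1 → 7; chars 37.
Subsquare (5′×2.5′, letters a–x): 1.95415/0.0833333 → 23 → x, 0.32678/0.0416667 → 7 → h; chars xh.
Extended square (30″×15″, digits 0–9): 0.03748/0.00833333 → 4, 0.03512/0.00416667 → 8; chars 48.

QG37xh48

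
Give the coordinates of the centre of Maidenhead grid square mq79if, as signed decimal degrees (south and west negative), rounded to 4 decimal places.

79.2292, 74.7083

Field M=12, Q=16: +12·20° lon, +16·10° lat → SW at lon 60°, lat 70°.
Square 7, 9: +7·2° lon, +9·1° lat → SW at lon 74°, lat 79°.
Subsquare i=8, f=5: +8·0.0833333° lon, +5·0.0416667° lat → SW at lon 74.6667°, lat 79.2083°.
Cell spans 0.0833333° lon × 0.0416667° lat. Centre is SW corner plus half of each.
latitude 79.2292, longitude 74.7083.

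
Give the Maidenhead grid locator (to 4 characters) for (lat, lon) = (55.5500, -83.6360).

EO85

Add 180° to longitude and 90° to latitude: 96.36, 145.55.
Field: 96.36/20 → 4 → E, 145.55/10 → 14 → O; chars EO.
Square: 16.36/2 → 8, 5.55/1 → 5; chars 85.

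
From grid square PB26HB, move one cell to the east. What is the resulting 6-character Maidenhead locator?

PB26ib

Longitude subsquare h = 7; +1 → 8 = i.
The latitude characters are unchanged.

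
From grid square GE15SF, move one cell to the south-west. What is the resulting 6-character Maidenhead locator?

GE15re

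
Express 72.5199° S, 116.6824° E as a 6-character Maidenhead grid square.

Shift to the Maidenhead origin (180°W, 90°S): lon 296.6824, lat 17.4801.
Field (20°×10°, letters A–R): 296.6824/20 → 14 → O, 17.4801/10 → 1 → B; chars OB.
Square (2°×1°, digits 0–9): 16.6824/2 → 8, 7.4801/1 → 7; chars 87.
Subsquare (5′×2.5′, letters a–x): 0.6824/0.0833333 → 8 → i, 0.4801/0.0416667 → 11 → l; chars il.

OB87il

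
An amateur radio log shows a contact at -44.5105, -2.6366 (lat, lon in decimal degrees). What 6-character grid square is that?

IE85ql

Shift to the Maidenhead origin (180°W, 90°S): lon 177.3634, lat 45.4895.
Field (20°×10°, letters A–R): 177.3634/20 → 8 → I, 45.4895/10 → 4 → E; chars IE.
Square (2°×1°, digits 0–9): 17.3634/2 → 8, 5.4895/1 → 5; chars 85.
Subsquare (5′×2.5′, letters a–x): 1.3634/0.0833333 → 16 → q, 0.4895/0.0416667 → 11 → l; chars ql.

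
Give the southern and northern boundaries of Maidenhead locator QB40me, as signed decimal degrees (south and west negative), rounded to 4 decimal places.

Field Q=16, B=1: +16·20° lon, +1·10° lat → SW at lon 140°, lat -80°.
Square 4, 0: +4·2° lon, +0·1° lat → SW at lon 148°, lat -80°.
Subsquare m=12, e=4: +12·0.0833333° lon, +4·0.0416667° lat → SW at lon 149°, lat -79.8333°.
Cell spans 0.0833333° lon × 0.0416667° lat.
south -79.8333, north -79.7917.

-79.8333, -79.7917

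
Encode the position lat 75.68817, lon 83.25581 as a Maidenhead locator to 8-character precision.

NQ15pq05

Add 180° to longitude and 90° to latitude: 263.25581, 165.68817.
Field (20°×10°, letters A–R): 263.25581/20 → 13 → N, 165.68817/10 → 16 → Q; chars NQ.
Square (2°×1°, digits 0–9): 3.25581/2 → 1, 5.68817/1 → 5; chars 15.
Subsquare (5′×2.5′, letters a–x): 1.25581/0.0833333 → 15 → p, 0.68817/0.0416667 → 16 → q; chars pq.
Extended square (30″×15″, digits 0–9): 0.00581/0.00833333 → 0, 0.02150/0.00416667 → 5; chars 05.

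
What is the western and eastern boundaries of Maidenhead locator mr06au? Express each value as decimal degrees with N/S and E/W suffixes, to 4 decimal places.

60.0000° E, 60.0833° E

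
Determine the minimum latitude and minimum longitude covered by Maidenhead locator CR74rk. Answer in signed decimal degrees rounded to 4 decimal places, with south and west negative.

84.4167, -124.5833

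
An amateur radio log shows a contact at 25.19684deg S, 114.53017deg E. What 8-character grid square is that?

OG74gt32

Add 180° to longitude and 90° to latitude: 294.53017, 64.80316.
Field: 294.53017/20 → 14 → O, 64.80316/10 → 6 → G; chars OG.
Square: 14.53017/2 → 7, 4.80316/1 → 4; chars 74.
Subsquare: 0.53017/0.0833333 → 6 → g, 0.80316/0.0416667 → 19 → t; chars gt.
Extended square: 0.03017/0.00833333 → 3, 0.01149/0.00416667 → 2; chars 32.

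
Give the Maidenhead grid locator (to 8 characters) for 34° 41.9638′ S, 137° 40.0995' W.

Offset from 180°W / 90°S: lon 42.33167°, lat 55.30060°.
Field: lon ⌊42.33167/20⌋ = 2 → C; lat ⌊55.30060/10⌋ = 5 → F.
Square: lon ⌊2.33167/2⌋ = 1; lat ⌊5.30060/1⌋ = 5.
Subsquare: lon ⌊0.33167/0.0833333⌋ = 3 → d; lat ⌊0.30060/0.0416667⌋ = 7 → h.
Extended square: lon ⌊0.08167/0.00833333⌋ = 9; lat ⌊0.00894/0.00416667⌋ = 2.

CF15dh92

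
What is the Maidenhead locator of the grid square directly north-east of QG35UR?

Longitude subsquare u = 20; +1 → 21 = v.
Latitude subsquare r = 17; +1 → 18 = s.

QG35vs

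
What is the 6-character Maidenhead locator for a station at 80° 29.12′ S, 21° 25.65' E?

Add 180° to longitude and 90° to latitude: 201.4275, 9.5147.
Field: lon ⌊201.4275/20⌋ = 10 → K; lat ⌊9.5147/10⌋ = 0 → A.
Square: lon ⌊1.4275/2⌋ = 0; lat ⌊9.5147/1⌋ = 9.
Subsquare: lon ⌊1.4275/0.0833333⌋ = 17 → r; lat ⌊0.5147/0.0416667⌋ = 12 → m.

KA09rm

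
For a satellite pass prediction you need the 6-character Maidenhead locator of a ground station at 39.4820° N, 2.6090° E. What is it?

JM19hl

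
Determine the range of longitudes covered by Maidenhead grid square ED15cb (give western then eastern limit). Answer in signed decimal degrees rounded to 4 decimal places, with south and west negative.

Field E=4, D=3: +4·20° lon, +3·10° lat → SW at lon -100°, lat -60°.
Square 1, 5: +1·2° lon, +5·1° lat → SW at lon -98°, lat -55°.
Subsquare c=2, b=1: +2·0.0833333° lon, +1·0.0416667° lat → SW at lon -97.8333°, lat -54.9583°.
Cell spans 0.0833333° lon × 0.0416667° lat.
west -97.8333, east -97.7500.

-97.8333, -97.7500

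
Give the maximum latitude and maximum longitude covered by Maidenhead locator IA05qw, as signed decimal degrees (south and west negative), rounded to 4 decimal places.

Field I=8, A=0: +8·20° lon, +0·10° lat → SW at lon -20°, lat -90°.
Square 0, 5: +0·2° lon, +5·1° lat → SW at lon -20°, lat -85°.
Subsquare q=16, w=22: +16·0.0833333° lon, +22·0.0416667° lat → SW at lon -18.6667°, lat -84.0833°.
Cell spans 0.0833333° lon × 0.0416667° lat. NE corner is SW corner plus one full cell.
latitude -84.0417, longitude -18.5833.

-84.0417, -18.5833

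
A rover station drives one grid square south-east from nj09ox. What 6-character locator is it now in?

Longitude subsquare o = 14; +1 → 15 = p.
Latitude subsquare x = 23; −1 → 22 = w.

NJ09pw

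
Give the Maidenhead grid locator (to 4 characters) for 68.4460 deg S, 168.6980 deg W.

AC51

Offset from 180°W / 90°S: lon 11.30°, lat 21.55°.
Field: 11.30/20 → 0 → A, 21.55/10 → 2 → C; chars AC.
Square: 11.30/2 → 5, 1.55/1 → 1; chars 51.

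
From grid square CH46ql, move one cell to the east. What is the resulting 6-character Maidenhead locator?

Longitude subsquare q = 16; +1 → 17 = r.
The latitude characters are unchanged.

CH46rl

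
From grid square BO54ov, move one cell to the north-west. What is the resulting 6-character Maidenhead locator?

BO54nw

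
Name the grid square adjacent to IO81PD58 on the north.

IO81pd59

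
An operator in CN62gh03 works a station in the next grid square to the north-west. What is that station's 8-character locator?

CN62fh94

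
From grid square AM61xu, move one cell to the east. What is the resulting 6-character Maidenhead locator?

AM71au

Longitude subsquare x = 23; +1 → 24, wraps to 0 = a, carry into square.
Longitude square 6; +1 → 7.
The latitude characters are unchanged.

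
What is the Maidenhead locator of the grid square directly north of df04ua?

Latitude subsquare a = 0; +1 → 1 = b.
The longitude characters are unchanged.

DF04ub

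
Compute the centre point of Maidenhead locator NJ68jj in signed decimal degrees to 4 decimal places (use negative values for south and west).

8.3958, 92.7917

Field N=13, J=9: +13·20° lon, +9·10° lat → SW at lon 80°, lat 0°.
Square 6, 8: +6·2° lon, +8·1° lat → SW at lon 92°, lat 8°.
Subsquare j=9, j=9: +9·0.0833333° lon, +9·0.0416667° lat → SW at lon 92.75°, lat 8.375°.
Cell spans 0.0833333° lon × 0.0416667° lat. Centre is SW corner plus half of each.
latitude 8.3958, longitude 92.7917.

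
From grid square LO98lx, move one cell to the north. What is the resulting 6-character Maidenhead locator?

LO99la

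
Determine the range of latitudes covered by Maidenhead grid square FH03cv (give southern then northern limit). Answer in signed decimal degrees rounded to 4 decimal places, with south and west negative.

-16.1250, -16.0833

Field F=5, H=7: +5·20° lon, +7·10° lat → SW at lon -80°, lat -20°.
Square 0, 3: +0·2° lon, +3·1° lat → SW at lon -80°, lat -17°.
Subsquare c=2, v=21: +2·0.0833333° lon, +21·0.0416667° lat → SW at lon -79.8333°, lat -16.125°.
Cell spans 0.0833333° lon × 0.0416667° lat.
south -16.1250, north -16.0833.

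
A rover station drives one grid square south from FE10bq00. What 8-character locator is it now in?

Latitude extended square 0; −1 → -1, wraps to 9, carry into subsquare.
Latitude subsquare q = 16; −1 → 15 = p.
The longitude characters are unchanged.

FE10bp09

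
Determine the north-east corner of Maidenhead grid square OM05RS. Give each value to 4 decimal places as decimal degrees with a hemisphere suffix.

35.7917° N, 101.5000° E

Field O=14, M=12: +14·20° lon, +12·10° lat → SW at lon 100°, lat 30°.
Square 0, 5: +0·2° lon, +5·1° lat → SW at lon 100°, lat 35°.
Subsquare r=17, s=18: +17·0.0833333° lon, +18·0.0416667° lat → SW at lon 101.417°, lat 35.75°.
Cell spans 0.0833333° lon × 0.0416667° lat. NE corner is SW corner plus one full cell.
latitude 35.7917° N, longitude 101.5000° E.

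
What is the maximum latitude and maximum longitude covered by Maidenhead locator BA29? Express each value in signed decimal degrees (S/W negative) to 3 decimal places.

-80.000, -154.000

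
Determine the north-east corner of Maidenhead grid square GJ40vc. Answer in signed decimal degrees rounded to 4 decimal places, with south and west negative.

Field G=6, J=9: +6·20° lon, +9·10° lat → SW at lon -60°, lat 0°.
Square 4, 0: +4·2° lon, +0·1° lat → SW at lon -52°, lat 0°.
Subsquare v=21, c=2: +21·0.0833333° lon, +2·0.0416667° lat → SW at lon -50.25°, lat 0.0833333°.
Cell spans 0.0833333° lon × 0.0416667° lat. NE corner is SW corner plus one full cell.
latitude 0.1250, longitude -50.1667.

0.1250, -50.1667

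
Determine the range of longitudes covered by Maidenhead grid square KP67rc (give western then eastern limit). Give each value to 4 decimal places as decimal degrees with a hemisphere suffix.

33.4167° E, 33.5000° E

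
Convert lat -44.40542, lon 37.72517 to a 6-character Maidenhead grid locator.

KE85uo

Offset from 180°W / 90°S: lon 217.7252°, lat 45.5946°.
Field (20°×10°, letters A–R): 217.7252/20 → 10 → K, 45.5946/10 → 4 → E; chars KE.
Square (2°×1°, digits 0–9): 17.7252/2 → 8, 5.5946/1 → 5; chars 85.
Subsquare (5′×2.5′, letters a–x): 1.7252/0.0833333 → 20 → u, 0.5946/0.0416667 → 14 → o; chars uo.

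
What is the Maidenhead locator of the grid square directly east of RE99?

Longitude square 9; +1 → 10, wraps to 0, carry into field.
Longitude field R = 17; +1 → 18, wraps to 0 = A, wrapping around the antimeridian.
The latitude characters are unchanged.

AE09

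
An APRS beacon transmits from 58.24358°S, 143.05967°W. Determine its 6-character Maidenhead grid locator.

Shift to the Maidenhead origin (180°W, 90°S): lon 36.9403, lat 31.7564.
Field: 36.9403/20 → 1 → B, 31.7564/10 → 3 → D; chars BD.
Square: 16.9403/2 → 8, 1.7564/1 → 1; chars 81.
Subsquare: 0.9403/0.0833333 → 11 → l, 0.7564/0.0416667 → 18 → s; chars ls.

BD81ls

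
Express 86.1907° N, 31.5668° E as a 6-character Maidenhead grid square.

Add 180° to longitude and 90° to latitude: 211.5668, 176.1907.
Field (20°×10°, letters A–R): lon ⌊211.5668/20⌋ = 10 → K; lat ⌊176.1907/10⌋ = 17 → R.
Square (2°×1°, digits 0–9): lon ⌊11.5668/2⌋ = 5; lat ⌊6.1907/1⌋ = 6.
Subsquare (5′×2.5′, letters a–x): lon ⌊1.5668/0.0833333⌋ = 18 → s; lat ⌊0.1907/0.0416667⌋ = 4 → e.

KR56se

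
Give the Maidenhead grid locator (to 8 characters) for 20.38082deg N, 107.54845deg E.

OL30sj51

Add 180° to longitude and 90° to latitude: 287.54845, 110.38082.
Field: 287.54845/20 → 14 → O, 110.38082/10 → 11 → L; chars OL.
Square: 7.54845/2 → 3, 0.38082/1 → 0; chars 30.
Subsquare: 1.54845/0.0833333 → 18 → s, 0.38082/0.0416667 → 9 → j; chars sj.
Extended square: 0.04845/0.00833333 → 5, 0.00582/0.00416667 → 1; chars 51.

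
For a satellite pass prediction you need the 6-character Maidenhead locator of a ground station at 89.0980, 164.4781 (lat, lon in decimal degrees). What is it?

RR29fc

Add 180° to longitude and 90° to latitude: 344.4781, 179.0980.
Field: 344.4781/20 → 17 → R, 179.0980/10 → 17 → R; chars RR.
Square: 4.4781/2 → 2, 9.0980/1 → 9; chars 29.
Subsquare: 0.4781/0.0833333 → 5 → f, 0.0980/0.0416667 → 2 → c; chars fc.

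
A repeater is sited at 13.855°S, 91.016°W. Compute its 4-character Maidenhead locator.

EH46

Add 180° to longitude and 90° to latitude: 88.98, 76.14.
Field: lon ⌊88.98/20⌋ = 4 → E; lat ⌊76.14/10⌋ = 7 → H.
Square: lon ⌊8.98/2⌋ = 4; lat ⌊6.14/1⌋ = 6.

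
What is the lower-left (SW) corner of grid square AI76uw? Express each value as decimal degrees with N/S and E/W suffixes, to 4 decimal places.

3.0833° S, 164.3333° W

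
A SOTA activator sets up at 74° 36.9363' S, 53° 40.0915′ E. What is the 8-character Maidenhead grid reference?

LB65uj02

Add 180° to longitude and 90° to latitude: 233.66819, 15.38439.
Field (20°×10°, letters A–R): 233.66819/20 → 11 → L, 15.38439/10 → 1 → B; chars LB.
Square (2°×1°, digits 0–9): 13.66819/2 → 6, 5.38439/1 → 5; chars 65.
Subsquare (5′×2.5′, letters a–x): 1.66819/0.0833333 → 20 → u, 0.38439/0.0416667 → 9 → j; chars uj.
Extended square (30″×15″, digits 0–9): 0.00153/0.00833333 → 0, 0.00939/0.00416667 → 2; chars 02.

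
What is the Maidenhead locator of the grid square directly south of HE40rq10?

Latitude extended square 0; −1 → -1, wraps to 9, carry into subsquare.
Latitude subsquare q = 16; −1 → 15 = p.
The longitude characters are unchanged.

HE40rp19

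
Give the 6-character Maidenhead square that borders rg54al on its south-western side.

RG44xk

Longitude subsquare a = 0; −1 → -1, wraps to 23 = x, carry into square.
Longitude square 5; −1 → 4.
Latitude subsquare l = 11; −1 → 10 = k.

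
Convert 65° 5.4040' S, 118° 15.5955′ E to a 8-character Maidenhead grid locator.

OC94dv18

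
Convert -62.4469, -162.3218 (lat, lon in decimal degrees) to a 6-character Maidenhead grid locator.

Offset from 180°W / 90°S: lon 17.6782°, lat 27.5531°.
Field: lon ⌊17.6782/20⌋ = 0 → A; lat ⌊27.5531/10⌋ = 2 → C.
Square: lon ⌊17.6782/2⌋ = 8; lat ⌊7.5531/1⌋ = 7.
Subsquare: lon ⌊1.6782/0.0833333⌋ = 20 → u; lat ⌊0.5531/0.0416667⌋ = 13 → n.

AC87un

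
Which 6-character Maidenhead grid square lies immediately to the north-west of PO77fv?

PO77ew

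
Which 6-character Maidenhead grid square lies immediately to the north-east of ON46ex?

Longitude subsquare e = 4; +1 → 5 = f.
Latitude subsquare x = 23; +1 → 24, wraps to 0 = a, carry into square.
Latitude square 6; +1 → 7.

ON47fa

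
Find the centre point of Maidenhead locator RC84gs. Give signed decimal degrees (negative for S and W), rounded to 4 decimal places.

-65.2292, 176.5417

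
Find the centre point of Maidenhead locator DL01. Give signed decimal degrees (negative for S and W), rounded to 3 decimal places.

Field D=3, L=11: +3·20° lon, +11·10° lat → SW at lon -120°, lat 20°.
Square 0, 1: +0·2° lon, +1·1° lat → SW at lon -120°, lat 21°.
Cell spans 2° lon × 1° lat. Centre is SW corner plus half of each.
latitude 21.500, longitude -119.000.

21.500, -119.000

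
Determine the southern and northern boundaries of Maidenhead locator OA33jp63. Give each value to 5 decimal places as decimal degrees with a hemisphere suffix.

86.36250° S, 86.35833° S

Field O=14, A=0: +14·20° lon, +0·10° lat → SW at lon 100°, lat -90°.
Square 3, 3: +3·2° lon, +3·1° lat → SW at lon 106°, lat -87°.
Subsquare j=9, p=15: +9·0.0833333° lon, +15·0.0416667° lat → SW at lon 106.75°, lat -86.375°.
Extended square 6, 3: +6·0.00833333° lon, +3·0.00416667° lat → SW at lon 106.8°, lat -86.3625°.
Cell spans 0.00833333° lon × 0.00416667° lat.
south 86.36250° S, north 86.35833° S.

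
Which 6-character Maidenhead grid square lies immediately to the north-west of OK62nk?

OK62ml

Longitude subsquare n = 13; −1 → 12 = m.
Latitude subsquare k = 10; +1 → 11 = l.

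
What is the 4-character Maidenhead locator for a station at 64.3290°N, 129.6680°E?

PP44

Shift to the Maidenhead origin (180°W, 90°S): lon 309.67, lat 154.33.
Field: 309.67/20 → 15 → P, 154.33/10 → 15 → P; chars PP.
Square: 9.67/2 → 4, 4.33/1 → 4; chars 44.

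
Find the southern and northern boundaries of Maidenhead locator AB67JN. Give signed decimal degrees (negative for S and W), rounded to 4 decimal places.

Field A=0, B=1: +0·20° lon, +1·10° lat → SW at lon -180°, lat -80°.
Square 6, 7: +6·2° lon, +7·1° lat → SW at lon -168°, lat -73°.
Subsquare j=9, n=13: +9·0.0833333° lon, +13·0.0416667° lat → SW at lon -167.25°, lat -72.4583°.
Cell spans 0.0833333° lon × 0.0416667° lat.
south -72.4583, north -72.4167.

-72.4583, -72.4167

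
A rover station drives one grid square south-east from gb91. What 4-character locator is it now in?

Longitude square 9; +1 → 10, wraps to 0, carry into field.
Longitude field G = 6; +1 → 7 = H.
Latitude square 1; −1 → 0.

HB00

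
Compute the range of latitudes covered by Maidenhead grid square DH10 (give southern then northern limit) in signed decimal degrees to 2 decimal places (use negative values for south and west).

-20.00, -19.00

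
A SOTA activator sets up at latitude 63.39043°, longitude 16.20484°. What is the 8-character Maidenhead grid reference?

Add 180° to longitude and 90° to latitude: 196.20484, 153.39043.
Field: 196.20484/20 → 9 → J, 153.39043/10 → 15 → P; chars JP.
Square: 16.20484/2 → 8, 3.39043/1 → 3; chars 83.
Subsquare: 0.20484/0.0833333 → 2 → c, 0.39043/0.0416667 → 9 → j; chars cj.
Extended square: 0.03817/0.00833333 → 4, 0.01543/0.00416667 → 3; chars 43.

JP83cj43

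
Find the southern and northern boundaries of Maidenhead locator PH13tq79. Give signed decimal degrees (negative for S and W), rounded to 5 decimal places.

-16.29583, -16.29167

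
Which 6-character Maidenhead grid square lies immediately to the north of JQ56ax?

JQ57aa

Latitude subsquare x = 23; +1 → 24, wraps to 0 = a, carry into square.
Latitude square 6; +1 → 7.
The longitude characters are unchanged.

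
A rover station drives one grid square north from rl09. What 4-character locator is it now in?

RM00

Latitude square 9; +1 → 10, wraps to 0, carry into field.
Latitude field L = 11; +1 → 12 = M.
The longitude characters are unchanged.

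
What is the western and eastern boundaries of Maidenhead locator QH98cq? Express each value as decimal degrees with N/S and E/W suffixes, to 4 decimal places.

158.1667° E, 158.2500° E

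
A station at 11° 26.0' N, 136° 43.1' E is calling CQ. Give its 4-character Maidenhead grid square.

PK81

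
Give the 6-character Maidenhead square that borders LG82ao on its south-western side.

LG72xn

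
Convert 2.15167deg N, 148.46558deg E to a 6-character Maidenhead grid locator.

QJ42fd

Shift to the Maidenhead origin (180°W, 90°S): lon 328.4656, lat 92.1517.
Field: lon ⌊328.4656/20⌋ = 16 → Q; lat ⌊92.1517/10⌋ = 9 → J.
Square: lon ⌊8.4656/2⌋ = 4; lat ⌊2.1517/1⌋ = 2.
Subsquare: lon ⌊0.4656/0.0833333⌋ = 5 → f; lat ⌊0.1517/0.0416667⌋ = 3 → d.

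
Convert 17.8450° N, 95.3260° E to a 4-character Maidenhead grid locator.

NK77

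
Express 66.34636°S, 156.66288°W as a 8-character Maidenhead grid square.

BC13qp06

Shift to the Maidenhead origin (180°W, 90°S): lon 23.33712, lat 23.65364.
Field (20°×10°, letters A–R): lon ⌊23.33712/20⌋ = 1 → B; lat ⌊23.65364/10⌋ = 2 → C.
Square (2°×1°, digits 0–9): lon ⌊3.33712/2⌋ = 1; lat ⌊3.65364/1⌋ = 3.
Subsquare (5′×2.5′, letters a–x): lon ⌊1.33712/0.0833333⌋ = 16 → q; lat ⌊0.65364/0.0416667⌋ = 15 → p.
Extended square (30″×15″, digits 0–9): lon ⌊0.00379/0.00833333⌋ = 0; lat ⌊0.02864/0.00416667⌋ = 6.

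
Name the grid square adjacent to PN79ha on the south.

PN78hx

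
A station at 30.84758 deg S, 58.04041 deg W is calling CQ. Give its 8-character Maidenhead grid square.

GF09xd56

Shift to the Maidenhead origin (180°W, 90°S): lon 121.95959, lat 59.15242.
Field: lon ⌊121.95959/20⌋ = 6 → G; lat ⌊59.15242/10⌋ = 5 → F.
Square: lon ⌊1.95959/2⌋ = 0; lat ⌊9.15242/1⌋ = 9.
Subsquare: lon ⌊1.95959/0.0833333⌋ = 23 → x; lat ⌊0.15242/0.0416667⌋ = 3 → d.
Extended square: lon ⌊0.04292/0.00833333⌋ = 5; lat ⌊0.02742/0.00416667⌋ = 6.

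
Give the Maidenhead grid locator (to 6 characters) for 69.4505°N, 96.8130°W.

EP19ok

Offset from 180°W / 90°S: lon 83.1870°, lat 159.4505°.
Field: lon ⌊83.1870/20⌋ = 4 → E; lat ⌊159.4505/10⌋ = 15 → P.
Square: lon ⌊3.1870/2⌋ = 1; lat ⌊9.4505/1⌋ = 9.
Subsquare: lon ⌊1.1870/0.0833333⌋ = 14 → o; lat ⌊0.4505/0.0416667⌋ = 10 → k.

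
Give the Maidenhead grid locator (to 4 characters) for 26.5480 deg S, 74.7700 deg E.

MG73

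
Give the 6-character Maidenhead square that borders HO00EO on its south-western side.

Longitude subsquare e = 4; −1 → 3 = d.
Latitude subsquare o = 14; −1 → 13 = n.

HO00dn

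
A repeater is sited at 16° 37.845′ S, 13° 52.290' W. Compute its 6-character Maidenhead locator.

IH33bi

Shift to the Maidenhead origin (180°W, 90°S): lon 166.1285, lat 73.3692.
Field: 166.1285/20 → 8 → I, 73.3692/10 → 7 → H; chars IH.
Square: 6.1285/2 → 3, 3.3692/1 → 3; chars 33.
Subsquare: 0.1285/0.0833333 → 1 → b, 0.3692/0.0416667 → 8 → i; chars bi.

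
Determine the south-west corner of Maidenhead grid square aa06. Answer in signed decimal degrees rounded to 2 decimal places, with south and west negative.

-84.00, -180.00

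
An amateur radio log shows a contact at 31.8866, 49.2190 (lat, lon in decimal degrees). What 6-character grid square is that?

LM41ov

Offset from 180°W / 90°S: lon 229.2190°, lat 121.8866°.
Field: 229.2190/20 → 11 → L, 121.8866/10 → 12 → M; chars LM.
Square: 9.2190/2 → 4, 1.8866/1 → 1; chars 41.
Subsquare: 1.2190/0.0833333 → 14 → o, 0.8866/0.0416667 → 21 → v; chars ov.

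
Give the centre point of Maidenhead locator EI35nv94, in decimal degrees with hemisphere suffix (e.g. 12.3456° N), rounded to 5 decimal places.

4.10625° S, 92.83750° W

Field E=4, I=8: +4·20° lon, +8·10° lat → SW at lon -100°, lat -10°.
Square 3, 5: +3·2° lon, +5·1° lat → SW at lon -94°, lat -5°.
Subsquare n=13, v=21: +13·0.0833333° lon, +21·0.0416667° lat → SW at lon -92.9167°, lat -4.125°.
Extended square 9, 4: +9·0.00833333° lon, +4·0.00416667° lat → SW at lon -92.8417°, lat -4.10833°.
Cell spans 0.00833333° lon × 0.00416667° lat. Centre is SW corner plus half of each.
latitude 4.10625° S, longitude 92.83750° W.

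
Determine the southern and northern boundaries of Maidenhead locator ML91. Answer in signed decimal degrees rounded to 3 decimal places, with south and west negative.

21.000, 22.000

Field M=12, L=11: +12·20° lon, +11·10° lat → SW at lon 60°, lat 20°.
Square 9, 1: +9·2° lon, +1·1° lat → SW at lon 78°, lat 21°.
Cell spans 2° lon × 1° lat.
south 21.000, north 22.000.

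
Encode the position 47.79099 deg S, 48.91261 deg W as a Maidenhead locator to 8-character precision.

GE52nf00

Shift to the Maidenhead origin (180°W, 90°S): lon 131.08739, lat 42.20901.
Field: 131.08739/20 → 6 → G, 42.20901/10 → 4 → E; chars GE.
Square: 11.08739/2 → 5, 2.20901/1 → 2; chars 52.
Subsquare: 1.08739/0.0833333 → 13 → n, 0.20901/0.0416667 → 5 → f; chars nf.
Extended square: 0.00406/0.00833333 → 0, 0.00068/0.00416667 → 0; chars 00.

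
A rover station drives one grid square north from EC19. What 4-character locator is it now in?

ED10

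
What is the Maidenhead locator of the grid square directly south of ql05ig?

Latitude subsquare g = 6; −1 → 5 = f.
The longitude characters are unchanged.

QL05if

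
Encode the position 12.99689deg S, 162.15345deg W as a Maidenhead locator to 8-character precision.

Shift to the Maidenhead origin (180°W, 90°S): lon 17.84655, lat 77.00311.
Field (20°×10°, letters A–R): 17.84655/20 → 0 → A, 77.00311/10 → 7 → H; chars AH.
Square (2°×1°, digits 0–9): 17.84655/2 → 8, 7.00311/1 → 7; chars 87.
Subsquare (5′×2.5′, letters a–x): 1.84655/0.0833333 → 22 → w, 0.00311/0.0416667 → 0 → a; chars wa.
Extended square (30″×15″, digits 0–9): 0.01322/0.00833333 → 1, 0.00311/0.00416667 → 0; chars 10.

AH87wa10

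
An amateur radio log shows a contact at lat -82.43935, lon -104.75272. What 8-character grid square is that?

DA77on94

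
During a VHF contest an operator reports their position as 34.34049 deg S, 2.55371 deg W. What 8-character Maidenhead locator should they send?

Shift to the Maidenhead origin (180°W, 90°S): lon 177.44629, lat 55.65951.
Field (20°×10°, letters A–R): 177.44629/20 → 8 → I, 55.65951/10 → 5 → F; chars IF.
Square (2°×1°, digits 0–9): 17.44629/2 → 8, 5.65951/1 → 5; chars 85.
Subsquare (5′×2.5′, letters a–x): 1.44629/0.0833333 → 17 → r, 0.65951/0.0416667 → 15 → p; chars rp.
Extended square (30″×15″, digits 0–9): 0.02962/0.00833333 → 3, 0.03451/0.00416667 → 8; chars 38.

IF85rp38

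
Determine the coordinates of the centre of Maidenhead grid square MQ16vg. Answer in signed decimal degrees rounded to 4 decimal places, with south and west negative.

Field M=12, Q=16: +12·20° lon, +16·10° lat → SW at lon 60°, lat 70°.
Square 1, 6: +1·2° lon, +6·1° lat → SW at lon 62°, lat 76°.
Subsquare v=21, g=6: +21·0.0833333° lon, +6·0.0416667° lat → SW at lon 63.75°, lat 76.25°.
Cell spans 0.0833333° lon × 0.0416667° lat. Centre is SW corner plus half of each.
latitude 76.2708, longitude 63.7917.

76.2708, 63.7917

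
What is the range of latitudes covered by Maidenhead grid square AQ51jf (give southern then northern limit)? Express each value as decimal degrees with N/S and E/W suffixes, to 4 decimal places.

Field A=0, Q=16: +0·20° lon, +16·10° lat → SW at lon -180°, lat 70°.
Square 5, 1: +5·2° lon, +1·1° lat → SW at lon -170°, lat 71°.
Subsquare j=9, f=5: +9·0.0833333° lon, +5·0.0416667° lat → SW at lon -169.25°, lat 71.2083°.
Cell spans 0.0833333° lon × 0.0416667° lat.
south 71.2083° N, north 71.2500° N.

71.2083° N, 71.2500° N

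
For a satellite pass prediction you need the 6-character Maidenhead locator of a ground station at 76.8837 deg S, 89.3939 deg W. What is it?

EB53hc

Add 180° to longitude and 90° to latitude: 90.6061, 13.1163.
Field: lon ⌊90.6061/20⌋ = 4 → E; lat ⌊13.1163/10⌋ = 1 → B.
Square: lon ⌊10.6061/2⌋ = 5; lat ⌊3.1163/1⌋ = 3.
Subsquare: lon ⌊0.6061/0.0833333⌋ = 7 → h; lat ⌊0.1163/0.0416667⌋ = 2 → c.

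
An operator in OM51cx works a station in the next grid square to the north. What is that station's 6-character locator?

OM52ca

Latitude subsquare x = 23; +1 → 24, wraps to 0 = a, carry into square.
Latitude square 1; +1 → 2.
The longitude characters are unchanged.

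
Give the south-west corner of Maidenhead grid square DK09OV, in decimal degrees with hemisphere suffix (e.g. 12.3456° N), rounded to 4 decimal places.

19.8750° N, 118.8333° W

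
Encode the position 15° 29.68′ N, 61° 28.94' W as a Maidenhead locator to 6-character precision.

FK95gl

Shift to the Maidenhead origin (180°W, 90°S): lon 118.5177, lat 105.4947.
Field (20°×10°, letters A–R): 118.5177/20 → 5 → F, 105.4947/10 → 10 → K; chars FK.
Square (2°×1°, digits 0–9): 18.5177/2 → 9, 5.4947/1 → 5; chars 95.
Subsquare (5′×2.5′, letters a–x): 0.5177/0.0833333 → 6 → g, 0.4947/0.0416667 → 11 → l; chars gl.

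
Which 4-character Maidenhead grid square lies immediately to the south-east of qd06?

QD15

Longitude square 0; +1 → 1.
Latitude square 6; −1 → 5.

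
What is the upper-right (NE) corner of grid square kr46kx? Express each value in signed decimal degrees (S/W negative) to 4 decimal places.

87.0000, 28.9167

Field K=10, R=17: +10·20° lon, +17·10° lat → SW at lon 20°, lat 80°.
Square 4, 6: +4·2° lon, +6·1° lat → SW at lon 28°, lat 86°.
Subsquare k=10, x=23: +10·0.0833333° lon, +23·0.0416667° lat → SW at lon 28.8333°, lat 86.9583°.
Cell spans 0.0833333° lon × 0.0416667° lat. NE corner is SW corner plus one full cell.
latitude 87.0000, longitude 28.9167.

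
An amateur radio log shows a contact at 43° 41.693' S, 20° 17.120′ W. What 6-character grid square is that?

Add 180° to longitude and 90° to latitude: 159.7147, 46.3051.
Field (20°×10°, letters A–R): 159.7147/20 → 7 → H, 46.3051/10 → 4 → E; chars HE.
Square (2°×1°, digits 0–9): 19.7147/2 → 9, 6.3051/1 → 6; chars 96.
Subsquare (5′×2.5′, letters a–x): 1.7147/0.0833333 → 20 → u, 0.3051/0.0416667 → 7 → h; chars uh.

HE96uh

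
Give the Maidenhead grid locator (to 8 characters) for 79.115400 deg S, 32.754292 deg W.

Offset from 180°W / 90°S: lon 147.24571°, lat 10.88460°.
Field: 147.24571/20 → 7 → H, 10.88460/10 → 1 → B; chars HB.
Square: 7.24571/2 → 3, 0.88460/1 → 0; chars 30.
Subsquare: 1.24571/0.0833333 → 14 → o, 0.88460/0.0416667 → 21 → v; chars ov.
Extended square: 0.07904/0.00833333 → 9, 0.00960/0.00416667 → 2; chars 92.

HB30ov92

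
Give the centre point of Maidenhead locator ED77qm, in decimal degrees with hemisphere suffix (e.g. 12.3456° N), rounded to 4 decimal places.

52.4792° S, 84.6250° W

Field E=4, D=3: +4·20° lon, +3·10° lat → SW at lon -100°, lat -60°.
Square 7, 7: +7·2° lon, +7·1° lat → SW at lon -86°, lat -53°.
Subsquare q=16, m=12: +16·0.0833333° lon, +12·0.0416667° lat → SW at lon -84.6667°, lat -52.5°.
Cell spans 0.0833333° lon × 0.0416667° lat. Centre is SW corner plus half of each.
latitude 52.4792° S, longitude 84.6250° W.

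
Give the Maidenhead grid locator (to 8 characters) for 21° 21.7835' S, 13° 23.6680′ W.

Shift to the Maidenhead origin (180°W, 90°S): lon 166.60553, lat 68.63694.
Field: lon ⌊166.60553/20⌋ = 8 → I; lat ⌊68.63694/10⌋ = 6 → G.
Square: lon ⌊6.60553/2⌋ = 3; lat ⌊8.63694/1⌋ = 8.
Subsquare: lon ⌊0.60553/0.0833333⌋ = 7 → h; lat ⌊0.63694/0.0416667⌋ = 15 → p.
Extended square: lon ⌊0.02220/0.00833333⌋ = 2; lat ⌊0.01194/0.00416667⌋ = 2.

IG38hp22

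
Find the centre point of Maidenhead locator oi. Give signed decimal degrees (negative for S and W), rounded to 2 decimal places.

-5.00, 110.00

Field O=14, I=8: +14·20° lon, +8·10° lat → SW at lon 100°, lat -10°.
Cell spans 20° lon × 10° lat. Centre is SW corner plus half of each.
latitude -5.00, longitude 110.00.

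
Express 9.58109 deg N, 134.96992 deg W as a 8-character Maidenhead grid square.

CJ29mn39

Shift to the Maidenhead origin (180°W, 90°S): lon 45.03008, lat 99.58109.
Field: 45.03008/20 → 2 → C, 99.58109/10 → 9 → J; chars CJ.
Square: 5.03008/2 → 2, 9.58109/1 → 9; chars 29.
Subsquare: 1.03008/0.0833333 → 12 → m, 0.58109/0.0416667 → 13 → n; chars mn.
Extended square: 0.03008/0.00833333 → 3, 0.03942/0.00416667 → 9; chars 39.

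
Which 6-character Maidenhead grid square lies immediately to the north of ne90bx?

NE91ba

Latitude subsquare x = 23; +1 → 24, wraps to 0 = a, carry into square.
Latitude square 0; +1 → 1.
The longitude characters are unchanged.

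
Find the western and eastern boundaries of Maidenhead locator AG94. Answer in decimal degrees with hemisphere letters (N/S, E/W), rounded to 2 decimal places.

162.00° W, 160.00° W

Field A=0, G=6: +0·20° lon, +6·10° lat → SW at lon -180°, lat -30°.
Square 9, 4: +9·2° lon, +4·1° lat → SW at lon -162°, lat -26°.
Cell spans 2° lon × 1° lat.
west 162.00° W, east 160.00° W.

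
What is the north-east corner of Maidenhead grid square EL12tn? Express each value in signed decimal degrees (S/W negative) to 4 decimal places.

22.5833, -96.3333

Field E=4, L=11: +4·20° lon, +11·10° lat → SW at lon -100°, lat 20°.
Square 1, 2: +1·2° lon, +2·1° lat → SW at lon -98°, lat 22°.
Subsquare t=19, n=13: +19·0.0833333° lon, +13·0.0416667° lat → SW at lon -96.4167°, lat 22.5417°.
Cell spans 0.0833333° lon × 0.0416667° lat. NE corner is SW corner plus one full cell.
latitude 22.5833, longitude -96.3333.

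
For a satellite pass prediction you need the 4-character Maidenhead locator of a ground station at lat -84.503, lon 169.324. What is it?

RA45

Add 180° to longitude and 90° to latitude: 349.32, 5.50.
Field (20°×10°, letters A–R): 349.32/20 → 17 → R, 5.50/10 → 0 → A; chars RA.
Square (2°×1°, digits 0–9): 9.32/2 → 4, 5.50/1 → 5; chars 45.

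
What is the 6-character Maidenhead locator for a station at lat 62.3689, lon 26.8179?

Offset from 180°W / 90°S: lon 206.8179°, lat 152.3689°.
Field (20°×10°, letters A–R): lon ⌊206.8179/20⌋ = 10 → K; lat ⌊152.3689/10⌋ = 15 → P.
Square (2°×1°, digits 0–9): lon ⌊6.8179/2⌋ = 3; lat ⌊2.3689/1⌋ = 2.
Subsquare (5′×2.5′, letters a–x): lon ⌊0.8179/0.0833333⌋ = 9 → j; lat ⌊0.3689/0.0416667⌋ = 8 → i.

KP32ji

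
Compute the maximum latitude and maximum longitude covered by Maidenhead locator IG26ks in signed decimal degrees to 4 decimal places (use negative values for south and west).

Field I=8, G=6: +8·20° lon, +6·10° lat → SW at lon -20°, lat -30°.
Square 2, 6: +2·2° lon, +6·1° lat → SW at lon -16°, lat -24°.
Subsquare k=10, s=18: +10·0.0833333° lon, +18·0.0416667° lat → SW at lon -15.1667°, lat -23.25°.
Cell spans 0.0833333° lon × 0.0416667° lat. NE corner is SW corner plus one full cell.
latitude -23.2083, longitude -15.0833.

-23.2083, -15.0833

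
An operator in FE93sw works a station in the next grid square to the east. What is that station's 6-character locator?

Longitude subsquare s = 18; +1 → 19 = t.
The latitude characters are unchanged.

FE93tw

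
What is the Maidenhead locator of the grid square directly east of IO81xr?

IO91ar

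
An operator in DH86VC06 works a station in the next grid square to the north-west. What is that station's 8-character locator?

DH86uc97

Longitude extended square 0; −1 → -1, wraps to 9, carry into subsquare.
Longitude subsquare v = 21; −1 → 20 = u.
Latitude extended square 6; +1 → 7.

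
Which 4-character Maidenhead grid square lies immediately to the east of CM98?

Longitude square 9; +1 → 10, wraps to 0, carry into field.
Longitude field C = 2; +1 → 3 = D.
The latitude characters are unchanged.

DM08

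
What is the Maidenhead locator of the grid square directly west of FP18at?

FP08xt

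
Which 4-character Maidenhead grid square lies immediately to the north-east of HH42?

HH53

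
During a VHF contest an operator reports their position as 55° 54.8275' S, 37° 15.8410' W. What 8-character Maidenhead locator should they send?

HD14ic80

Shift to the Maidenhead origin (180°W, 90°S): lon 142.73598, lat 34.08621.
Field (20°×10°, letters A–R): 142.73598/20 → 7 → H, 34.08621/10 → 3 → D; chars HD.
Square (2°×1°, digits 0–9): 2.73598/2 → 1, 4.08621/1 → 4; chars 14.
Subsquare (5′×2.5′, letters a–x): 0.73598/0.0833333 → 8 → i, 0.08621/0.0416667 → 2 → c; chars ic.
Extended square (30″×15″, digits 0–9): 0.06932/0.00833333 → 8, 0.00287/0.00416667 → 0; chars 80.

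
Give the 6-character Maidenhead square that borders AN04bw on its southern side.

AN04bv

Latitude subsquare w = 22; −1 → 21 = v.
The longitude characters are unchanged.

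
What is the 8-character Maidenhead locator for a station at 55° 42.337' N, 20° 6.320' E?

Offset from 180°W / 90°S: lon 200.10533°, lat 145.70562°.
Field (20°×10°, letters A–R): 200.10533/20 → 10 → K, 145.70562/10 → 14 → O; chars KO.
Square (2°×1°, digits 0–9): 0.10533/2 → 0, 5.70562/1 → 5; chars 05.
Subsquare (5′×2.5′, letters a–x): 0.10533/0.0833333 → 1 → b, 0.70562/0.0416667 → 16 → q; chars bq.
Extended square (30″×15″, digits 0–9): 0.02200/0.00833333 → 2, 0.03895/0.00416667 → 9; chars 29.

KO05bq29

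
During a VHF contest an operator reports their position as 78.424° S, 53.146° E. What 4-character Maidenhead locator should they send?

LB61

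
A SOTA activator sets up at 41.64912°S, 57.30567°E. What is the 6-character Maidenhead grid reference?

Offset from 180°W / 90°S: lon 237.3057°, lat 48.3509°.
Field: 237.3057/20 → 11 → L, 48.3509/10 → 4 → E; chars LE.
Square: 17.3057/2 → 8, 8.3509/1 → 8; chars 88.
Subsquare: 1.3057/0.0833333 → 15 → p, 0.3509/0.0416667 → 8 → i; chars pi.

LE88pi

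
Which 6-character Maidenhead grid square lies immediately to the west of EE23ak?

EE13xk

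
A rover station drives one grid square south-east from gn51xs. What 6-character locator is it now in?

Longitude subsquare x = 23; +1 → 24, wraps to 0 = a, carry into square.
Longitude square 5; +1 → 6.
Latitude subsquare s = 18; −1 → 17 = r.

GN61ar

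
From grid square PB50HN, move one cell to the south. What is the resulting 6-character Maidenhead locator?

PB50hm

Latitude subsquare n = 13; −1 → 12 = m.
The longitude characters are unchanged.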